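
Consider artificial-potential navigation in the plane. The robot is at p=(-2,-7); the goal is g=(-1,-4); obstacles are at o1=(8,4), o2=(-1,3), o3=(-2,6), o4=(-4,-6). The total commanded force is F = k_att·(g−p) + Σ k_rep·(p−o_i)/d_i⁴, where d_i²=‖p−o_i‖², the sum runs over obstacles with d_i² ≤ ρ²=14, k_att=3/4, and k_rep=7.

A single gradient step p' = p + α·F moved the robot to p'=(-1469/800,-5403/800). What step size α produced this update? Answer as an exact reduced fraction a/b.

F_att = 3/4·(g−p) = 3/4·(1,3) = (0.7500,2.2500)
o1: d²=221 > ρ²=14 → inactive
o2: d²=101 > ρ²=14 → inactive
o3: d²=169 > ρ²=14 → inactive
o4: d²=5 ≤ ρ²=14; F_rep = 7·(2,-1)/5² = (0.5600,-0.2800)
F = F_att + ΣF_rep = (1.3100,1.9700)
Δp = p'−p = (0.1638,0.2462); α = Δx/Fx = (131/800) / (131/100) = 1/8
check: Δy/Fy = (197/800) / (197/100) = 1/8 ✓

α = 1/8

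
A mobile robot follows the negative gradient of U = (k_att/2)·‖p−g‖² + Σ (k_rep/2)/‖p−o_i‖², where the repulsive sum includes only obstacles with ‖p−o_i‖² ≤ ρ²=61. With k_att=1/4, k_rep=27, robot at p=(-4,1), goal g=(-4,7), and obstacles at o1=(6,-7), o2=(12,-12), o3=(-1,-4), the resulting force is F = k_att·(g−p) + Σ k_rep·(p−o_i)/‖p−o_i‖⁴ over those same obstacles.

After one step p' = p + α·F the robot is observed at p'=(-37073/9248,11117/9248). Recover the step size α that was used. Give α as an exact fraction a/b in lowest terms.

F_att = 1/4·(g−p) = 1/4·(0,6) = (0.0000,1.5000)
o1: d²=164 > ρ²=61 → inactive
o2: d²=425 > ρ²=61 → inactive
o3: d²=34 ≤ ρ²=61; F_rep = 27·(-3,5)/34² = (-0.0701,0.1168)
F = F_att + ΣF_rep = (-0.0701,1.6168)
Δp = p'−p = (-0.0088,0.2021); α = Δx/Fx = (-81/9248) / (-81/1156) = 1/8
check: Δy/Fy = (1869/9248) / (1869/1156) = 1/8 ✓

α = 1/8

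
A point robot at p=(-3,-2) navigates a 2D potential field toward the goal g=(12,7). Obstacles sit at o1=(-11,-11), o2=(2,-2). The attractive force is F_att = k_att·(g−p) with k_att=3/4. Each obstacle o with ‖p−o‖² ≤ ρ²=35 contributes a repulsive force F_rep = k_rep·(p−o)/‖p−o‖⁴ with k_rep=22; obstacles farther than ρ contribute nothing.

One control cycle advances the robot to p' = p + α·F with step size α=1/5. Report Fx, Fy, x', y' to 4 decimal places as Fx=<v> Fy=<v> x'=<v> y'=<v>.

F_att = 3/4·(g−p) = 3/4·(15,9) = (11.2500,6.7500)
o1: d²=145 > ρ²=35 → inactive
o2: d²=25 ≤ ρ²=35; F_rep = 22·(-5,0)/25² = (-0.1760,0.0000)
F = F_att + ΣF_rep = (11.0740,6.7500)
p' = p + 1/5·F = (-0.7852,-0.6500)

Fx=11.0740 Fy=6.7500 x'=-0.7852 y'=-0.6500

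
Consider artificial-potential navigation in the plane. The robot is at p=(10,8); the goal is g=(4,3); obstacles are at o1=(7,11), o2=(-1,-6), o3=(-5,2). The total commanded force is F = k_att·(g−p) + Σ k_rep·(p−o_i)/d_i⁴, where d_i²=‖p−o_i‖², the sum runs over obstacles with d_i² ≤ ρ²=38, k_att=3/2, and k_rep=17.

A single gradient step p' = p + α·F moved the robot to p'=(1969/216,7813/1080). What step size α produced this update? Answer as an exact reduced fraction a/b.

α = 1/10

F_att = 3/2·(g−p) = 3/2·(-6,-5) = (-9.0000,-7.5000)
o1: d²=18 ≤ ρ²=38; F_rep = 17·(3,-3)/18² = (0.1574,-0.1574)
o2: d²=317 > ρ²=38 → inactive
o3: d²=261 > ρ²=38 → inactive
F = F_att + ΣF_rep = (-8.8426,-7.6574)
Δp = p'−p = (-0.8843,-0.7657); α = Δx/Fx = (-191/216) / (-955/108) = 1/10
check: Δy/Fy = (-827/1080) / (-827/108) = 1/10 ✓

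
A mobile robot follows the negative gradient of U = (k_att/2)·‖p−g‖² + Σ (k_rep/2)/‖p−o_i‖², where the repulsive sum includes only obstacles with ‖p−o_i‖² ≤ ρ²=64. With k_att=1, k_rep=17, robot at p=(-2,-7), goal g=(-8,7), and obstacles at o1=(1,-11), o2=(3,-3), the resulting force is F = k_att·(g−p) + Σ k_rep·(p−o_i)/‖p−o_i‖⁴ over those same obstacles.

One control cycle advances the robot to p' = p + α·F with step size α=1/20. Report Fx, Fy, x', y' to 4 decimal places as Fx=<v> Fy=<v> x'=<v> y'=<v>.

Fx=-6.1322 Fy=14.0683 x'=-2.3066 y'=-6.2966

F_att = 1·(g−p) = 1·(-6,14) = (-6.0000,14.0000)
o1: d²=25 ≤ ρ²=64; F_rep = 17·(-3,4)/25² = (-0.0816,0.1088)
o2: d²=41 ≤ ρ²=64; F_rep = 17·(-5,-4)/41² = (-0.0506,-0.0405)
F = F_att + ΣF_rep = (-6.1322,14.0683)
p' = p + 1/20·F = (-2.3066,-6.2966)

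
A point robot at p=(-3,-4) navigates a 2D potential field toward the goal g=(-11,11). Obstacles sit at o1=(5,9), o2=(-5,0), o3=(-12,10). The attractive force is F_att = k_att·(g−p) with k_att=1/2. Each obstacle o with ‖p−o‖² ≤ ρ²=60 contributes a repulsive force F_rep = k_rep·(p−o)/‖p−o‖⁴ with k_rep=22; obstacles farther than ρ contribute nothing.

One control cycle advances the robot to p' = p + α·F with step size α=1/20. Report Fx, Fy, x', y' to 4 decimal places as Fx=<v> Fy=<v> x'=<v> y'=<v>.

Fx=-3.8900 Fy=7.2800 x'=-3.1945 y'=-3.6360

F_att = 1/2·(g−p) = 1/2·(-8,15) = (-4.0000,7.5000)
o1: d²=233 > ρ²=60 → inactive
o2: d²=20 ≤ ρ²=60; F_rep = 22·(2,-4)/20² = (0.1100,-0.2200)
o3: d²=277 > ρ²=60 → inactive
F = F_att + ΣF_rep = (-3.8900,7.2800)
p' = p + 1/20·F = (-3.1945,-3.6360)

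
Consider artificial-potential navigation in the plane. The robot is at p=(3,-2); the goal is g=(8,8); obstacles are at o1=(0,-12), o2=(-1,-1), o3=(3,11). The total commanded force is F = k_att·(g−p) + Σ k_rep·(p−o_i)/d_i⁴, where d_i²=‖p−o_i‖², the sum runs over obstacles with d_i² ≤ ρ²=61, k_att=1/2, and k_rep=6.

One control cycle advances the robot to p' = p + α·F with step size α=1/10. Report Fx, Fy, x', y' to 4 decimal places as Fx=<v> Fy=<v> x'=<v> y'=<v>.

F_att = 1/2·(g−p) = 1/2·(5,10) = (2.5000,5.0000)
o1: d²=109 > ρ²=61 → inactive
o2: d²=17 ≤ ρ²=61; F_rep = 6·(4,-1)/17² = (0.0830,-0.0208)
o3: d²=169 > ρ²=61 → inactive
F = F_att + ΣF_rep = (2.5830,4.9792)
p' = p + 1/10·F = (3.2583,-1.5021)

Fx=2.5830 Fy=4.9792 x'=3.2583 y'=-1.5021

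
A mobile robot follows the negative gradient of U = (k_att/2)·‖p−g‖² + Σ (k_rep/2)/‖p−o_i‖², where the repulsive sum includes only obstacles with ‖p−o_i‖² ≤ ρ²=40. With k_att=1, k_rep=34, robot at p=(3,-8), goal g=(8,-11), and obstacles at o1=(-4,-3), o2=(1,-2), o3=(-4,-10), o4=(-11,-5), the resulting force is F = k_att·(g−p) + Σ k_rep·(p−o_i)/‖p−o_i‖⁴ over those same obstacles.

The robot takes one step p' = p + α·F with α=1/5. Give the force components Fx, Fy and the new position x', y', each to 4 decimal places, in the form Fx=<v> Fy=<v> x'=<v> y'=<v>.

Fx=5.0425 Fy=-3.1275 x'=4.0085 y'=-8.6255

F_att = 1·(g−p) = 1·(5,-3) = (5.0000,-3.0000)
o1: d²=74 > ρ²=40 → inactive
o2: d²=40 ≤ ρ²=40; F_rep = 34·(2,-6)/40² = (0.0425,-0.1275)
o3: d²=53 > ρ²=40 → inactive
o4: d²=205 > ρ²=40 → inactive
F = F_att + ΣF_rep = (5.0425,-3.1275)
p' = p + 1/5·F = (4.0085,-8.6255)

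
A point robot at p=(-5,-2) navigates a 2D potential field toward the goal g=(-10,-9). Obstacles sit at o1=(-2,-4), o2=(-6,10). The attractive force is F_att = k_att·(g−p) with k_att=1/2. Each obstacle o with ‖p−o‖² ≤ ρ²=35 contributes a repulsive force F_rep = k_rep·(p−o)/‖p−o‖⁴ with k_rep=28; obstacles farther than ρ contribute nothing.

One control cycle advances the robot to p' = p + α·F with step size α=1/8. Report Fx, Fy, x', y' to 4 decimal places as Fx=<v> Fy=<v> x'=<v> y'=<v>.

Fx=-2.9970 Fy=-3.1686 x'=-5.3746 y'=-2.3961

F_att = 1/2·(g−p) = 1/2·(-5,-7) = (-2.5000,-3.5000)
o1: d²=13 ≤ ρ²=35; F_rep = 28·(-3,2)/13² = (-0.4970,0.3314)
o2: d²=145 > ρ²=35 → inactive
F = F_att + ΣF_rep = (-2.9970,-3.1686)
p' = p + 1/8·F = (-5.3746,-2.3961)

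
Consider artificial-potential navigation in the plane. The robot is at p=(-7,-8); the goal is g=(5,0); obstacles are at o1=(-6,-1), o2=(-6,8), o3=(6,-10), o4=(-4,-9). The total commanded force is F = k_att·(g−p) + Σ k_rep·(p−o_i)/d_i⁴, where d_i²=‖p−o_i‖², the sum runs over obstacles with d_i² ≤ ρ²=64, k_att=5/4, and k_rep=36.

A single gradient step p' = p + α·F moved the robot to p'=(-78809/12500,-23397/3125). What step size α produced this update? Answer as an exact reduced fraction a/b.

α = 1/20

F_att = 5/4·(g−p) = 5/4·(12,8) = (15.0000,10.0000)
o1: d²=50 ≤ ρ²=64; F_rep = 36·(-1,-7)/50² = (-0.0144,-0.1008)
o2: d²=257 > ρ²=64 → inactive
o3: d²=173 > ρ²=64 → inactive
o4: d²=10 ≤ ρ²=64; F_rep = 36·(-3,1)/10² = (-1.0800,0.3600)
F = F_att + ΣF_rep = (13.9056,10.2592)
Δp = p'−p = (0.6953,0.5130); α = Δx/Fx = (8691/12500) / (8691/625) = 1/20
check: Δy/Fy = (1603/3125) / (6412/625) = 1/20 ✓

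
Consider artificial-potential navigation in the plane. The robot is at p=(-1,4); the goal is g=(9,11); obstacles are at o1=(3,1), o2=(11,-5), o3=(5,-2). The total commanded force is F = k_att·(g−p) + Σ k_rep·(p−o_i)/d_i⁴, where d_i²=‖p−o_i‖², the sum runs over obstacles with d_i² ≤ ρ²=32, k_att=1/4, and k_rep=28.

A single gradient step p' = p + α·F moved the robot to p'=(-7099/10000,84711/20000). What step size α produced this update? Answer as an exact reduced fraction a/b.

F_att = 1/4·(g−p) = 1/4·(10,7) = (2.5000,1.7500)
o1: d²=25 ≤ ρ²=32; F_rep = 28·(-4,3)/25² = (-0.1792,0.1344)
o2: d²=225 > ρ²=32 → inactive
o3: d²=72 > ρ²=32 → inactive
F = F_att + ΣF_rep = (2.3208,1.8844)
Δp = p'−p = (0.2901,0.2356); α = Δx/Fx = (2901/10000) / (2901/1250) = 1/8
check: Δy/Fy = (4711/20000) / (4711/2500) = 1/8 ✓

α = 1/8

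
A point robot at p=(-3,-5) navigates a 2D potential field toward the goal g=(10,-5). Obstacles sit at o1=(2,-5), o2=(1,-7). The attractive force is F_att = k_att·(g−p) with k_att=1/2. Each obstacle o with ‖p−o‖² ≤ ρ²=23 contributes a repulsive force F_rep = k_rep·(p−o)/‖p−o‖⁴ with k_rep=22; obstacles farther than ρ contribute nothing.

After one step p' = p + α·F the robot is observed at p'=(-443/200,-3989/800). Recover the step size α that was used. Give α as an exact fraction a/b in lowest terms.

α = 1/8

F_att = 1/2·(g−p) = 1/2·(13,0) = (6.5000,0.0000)
o1: d²=25 > ρ²=23 → inactive
o2: d²=20 ≤ ρ²=23; F_rep = 22·(-4,2)/20² = (-0.2200,0.1100)
F = F_att + ΣF_rep = (6.2800,0.1100)
Δp = p'−p = (0.7850,0.0138); α = Δx/Fx = (157/200) / (157/25) = 1/8
check: Δy/Fy = (11/800) / (11/100) = 1/8 ✓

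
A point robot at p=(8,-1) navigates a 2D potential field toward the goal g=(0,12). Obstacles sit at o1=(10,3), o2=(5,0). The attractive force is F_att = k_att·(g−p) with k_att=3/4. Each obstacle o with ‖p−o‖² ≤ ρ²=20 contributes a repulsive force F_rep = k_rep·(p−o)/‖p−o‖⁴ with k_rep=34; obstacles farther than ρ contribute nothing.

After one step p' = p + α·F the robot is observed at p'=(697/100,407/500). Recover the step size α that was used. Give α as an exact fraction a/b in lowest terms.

F_att = 3/4·(g−p) = 3/4·(-8,13) = (-6.0000,9.7500)
o1: d²=20 ≤ ρ²=20; F_rep = 34·(-2,-4)/20² = (-0.1700,-0.3400)
o2: d²=10 ≤ ρ²=20; F_rep = 34·(3,-1)/10² = (1.0200,-0.3400)
F = F_att + ΣF_rep = (-5.1500,9.0700)
Δp = p'−p = (-1.0300,1.8140); α = Δx/Fx = (-103/100) / (-103/20) = 1/5
check: Δy/Fy = (907/500) / (907/100) = 1/5 ✓

α = 1/5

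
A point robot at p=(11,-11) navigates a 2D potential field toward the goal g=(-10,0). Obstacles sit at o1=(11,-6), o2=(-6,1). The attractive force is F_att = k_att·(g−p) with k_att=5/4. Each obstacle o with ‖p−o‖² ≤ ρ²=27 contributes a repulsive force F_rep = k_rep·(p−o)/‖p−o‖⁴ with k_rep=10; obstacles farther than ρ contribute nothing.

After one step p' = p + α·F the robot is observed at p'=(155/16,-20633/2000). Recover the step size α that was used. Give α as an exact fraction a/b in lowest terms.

α = 1/20

F_att = 5/4·(g−p) = 5/4·(-21,11) = (-26.2500,13.7500)
o1: d²=25 ≤ ρ²=27; F_rep = 10·(0,-5)/25² = (0.0000,-0.0800)
o2: d²=433 > ρ²=27 → inactive
F = F_att + ΣF_rep = (-26.2500,13.6700)
Δp = p'−p = (-1.3125,0.6835); α = Δx/Fx = (-21/16) / (-105/4) = 1/20
check: Δy/Fy = (1367/2000) / (1367/100) = 1/20 ✓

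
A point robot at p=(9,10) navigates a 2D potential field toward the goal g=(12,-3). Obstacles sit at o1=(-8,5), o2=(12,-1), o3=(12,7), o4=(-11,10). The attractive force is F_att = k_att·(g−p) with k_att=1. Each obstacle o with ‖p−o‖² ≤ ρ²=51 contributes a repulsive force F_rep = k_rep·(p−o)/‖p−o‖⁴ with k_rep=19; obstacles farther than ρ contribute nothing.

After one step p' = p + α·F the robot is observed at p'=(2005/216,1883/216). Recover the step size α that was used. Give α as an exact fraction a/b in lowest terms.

α = 1/10

F_att = 1·(g−p) = 1·(3,-13) = (3.0000,-13.0000)
o1: d²=314 > ρ²=51 → inactive
o2: d²=130 > ρ²=51 → inactive
o3: d²=18 ≤ ρ²=51; F_rep = 19·(-3,3)/18² = (-0.1759,0.1759)
o4: d²=400 > ρ²=51 → inactive
F = F_att + ΣF_rep = (2.8241,-12.8241)
Δp = p'−p = (0.2824,-1.2824); α = Δx/Fx = (61/216) / (305/108) = 1/10
check: Δy/Fy = (-277/216) / (-1385/108) = 1/10 ✓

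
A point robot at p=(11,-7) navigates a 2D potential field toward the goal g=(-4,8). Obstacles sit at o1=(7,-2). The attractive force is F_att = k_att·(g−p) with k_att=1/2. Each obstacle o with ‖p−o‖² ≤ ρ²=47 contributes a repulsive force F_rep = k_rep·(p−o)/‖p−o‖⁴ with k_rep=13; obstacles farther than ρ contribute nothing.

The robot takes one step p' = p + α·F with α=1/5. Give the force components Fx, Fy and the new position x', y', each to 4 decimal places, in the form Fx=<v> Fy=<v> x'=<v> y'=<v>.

Fx=-7.4691 Fy=7.4613 x'=9.5062 y'=-5.5077

F_att = 1/2·(g−p) = 1/2·(-15,15) = (-7.5000,7.5000)
o1: d²=41 ≤ ρ²=47; F_rep = 13·(4,-5)/41² = (0.0309,-0.0387)
F = F_att + ΣF_rep = (-7.4691,7.4613)
p' = p + 1/5·F = (9.5062,-5.5077)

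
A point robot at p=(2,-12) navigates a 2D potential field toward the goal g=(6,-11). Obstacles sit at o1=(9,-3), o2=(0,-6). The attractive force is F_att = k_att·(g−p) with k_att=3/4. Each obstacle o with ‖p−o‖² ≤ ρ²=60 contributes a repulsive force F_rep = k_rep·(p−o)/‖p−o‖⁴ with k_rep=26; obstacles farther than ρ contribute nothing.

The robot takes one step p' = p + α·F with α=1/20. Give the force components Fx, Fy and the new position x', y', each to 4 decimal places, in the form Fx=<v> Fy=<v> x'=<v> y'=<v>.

Fx=3.0325 Fy=0.6525 x'=2.1516 y'=-11.9674

F_att = 3/4·(g−p) = 3/4·(4,1) = (3.0000,0.7500)
o1: d²=130 > ρ²=60 → inactive
o2: d²=40 ≤ ρ²=60; F_rep = 26·(2,-6)/40² = (0.0325,-0.0975)
F = F_att + ΣF_rep = (3.0325,0.6525)
p' = p + 1/20·F = (2.1516,-11.9674)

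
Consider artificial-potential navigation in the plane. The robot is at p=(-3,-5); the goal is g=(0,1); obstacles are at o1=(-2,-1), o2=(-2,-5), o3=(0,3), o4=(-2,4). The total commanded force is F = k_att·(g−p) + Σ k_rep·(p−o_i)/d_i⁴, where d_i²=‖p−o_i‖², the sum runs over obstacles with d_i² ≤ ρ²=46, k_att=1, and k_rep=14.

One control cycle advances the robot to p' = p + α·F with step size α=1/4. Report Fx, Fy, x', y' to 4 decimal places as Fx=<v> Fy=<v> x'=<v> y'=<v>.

Fx=-11.0484 Fy=5.8062 x'=-5.7621 y'=-3.5484

F_att = 1·(g−p) = 1·(3,6) = (3.0000,6.0000)
o1: d²=17 ≤ ρ²=46; F_rep = 14·(-1,-4)/17² = (-0.0484,-0.1938)
o2: d²=1 ≤ ρ²=46; F_rep = 14·(-1,0)/1² = (-14.0000,0.0000)
o3: d²=73 > ρ²=46 → inactive
o4: d²=82 > ρ²=46 → inactive
F = F_att + ΣF_rep = (-11.0484,5.8062)
p' = p + 1/4·F = (-5.7621,-3.5484)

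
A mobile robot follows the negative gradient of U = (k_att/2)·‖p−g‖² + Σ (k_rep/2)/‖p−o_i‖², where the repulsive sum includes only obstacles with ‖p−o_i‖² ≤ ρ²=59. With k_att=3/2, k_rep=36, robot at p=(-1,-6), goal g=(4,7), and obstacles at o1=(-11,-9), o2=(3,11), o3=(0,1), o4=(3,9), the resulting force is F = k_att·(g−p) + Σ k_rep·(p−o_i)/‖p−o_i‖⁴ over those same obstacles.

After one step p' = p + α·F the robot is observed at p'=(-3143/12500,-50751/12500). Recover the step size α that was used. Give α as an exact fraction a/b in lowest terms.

α = 1/10

F_att = 3/2·(g−p) = 3/2·(5,13) = (7.5000,19.5000)
o1: d²=109 > ρ²=59 → inactive
o2: d²=305 > ρ²=59 → inactive
o3: d²=50 ≤ ρ²=59; F_rep = 36·(-1,-7)/50² = (-0.0144,-0.1008)
o4: d²=241 > ρ²=59 → inactive
F = F_att + ΣF_rep = (7.4856,19.3992)
Δp = p'−p = (0.7486,1.9399); α = Δx/Fx = (9357/12500) / (9357/1250) = 1/10
check: Δy/Fy = (24249/12500) / (24249/1250) = 1/10 ✓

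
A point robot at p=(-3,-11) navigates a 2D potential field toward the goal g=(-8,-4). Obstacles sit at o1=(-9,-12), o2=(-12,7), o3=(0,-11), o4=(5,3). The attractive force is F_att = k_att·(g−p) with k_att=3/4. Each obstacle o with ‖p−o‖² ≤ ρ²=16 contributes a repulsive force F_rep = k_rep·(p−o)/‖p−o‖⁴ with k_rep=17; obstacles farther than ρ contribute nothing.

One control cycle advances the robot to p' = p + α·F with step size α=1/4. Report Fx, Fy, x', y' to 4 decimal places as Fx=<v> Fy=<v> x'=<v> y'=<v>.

Fx=-4.3796 Fy=5.2500 x'=-4.0949 y'=-9.6875

F_att = 3/4·(g−p) = 3/4·(-5,7) = (-3.7500,5.2500)
o1: d²=37 > ρ²=16 → inactive
o2: d²=405 > ρ²=16 → inactive
o3: d²=9 ≤ ρ²=16; F_rep = 17·(-3,0)/9² = (-0.6296,0.0000)
o4: d²=260 > ρ²=16 → inactive
F = F_att + ΣF_rep = (-4.3796,5.2500)
p' = p + 1/4·F = (-4.0949,-9.6875)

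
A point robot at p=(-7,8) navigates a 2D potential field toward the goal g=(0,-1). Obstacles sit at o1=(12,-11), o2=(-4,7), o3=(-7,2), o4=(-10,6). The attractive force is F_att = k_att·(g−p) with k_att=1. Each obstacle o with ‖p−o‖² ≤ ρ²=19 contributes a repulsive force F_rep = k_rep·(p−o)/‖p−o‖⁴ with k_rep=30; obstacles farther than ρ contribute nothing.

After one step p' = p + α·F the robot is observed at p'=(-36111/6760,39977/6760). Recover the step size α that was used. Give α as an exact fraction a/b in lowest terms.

α = 1/4

F_att = 1·(g−p) = 1·(7,-9) = (7.0000,-9.0000)
o1: d²=722 > ρ²=19 → inactive
o2: d²=10 ≤ ρ²=19; F_rep = 30·(-3,1)/10² = (-0.9000,0.3000)
o3: d²=36 > ρ²=19 → inactive
o4: d²=13 ≤ ρ²=19; F_rep = 30·(3,2)/13² = (0.5325,0.3550)
F = F_att + ΣF_rep = (6.6325,-8.3450)
Δp = p'−p = (1.6581,-2.0862); α = Δx/Fx = (11209/6760) / (11209/1690) = 1/4
check: Δy/Fy = (-14103/6760) / (-14103/1690) = 1/4 ✓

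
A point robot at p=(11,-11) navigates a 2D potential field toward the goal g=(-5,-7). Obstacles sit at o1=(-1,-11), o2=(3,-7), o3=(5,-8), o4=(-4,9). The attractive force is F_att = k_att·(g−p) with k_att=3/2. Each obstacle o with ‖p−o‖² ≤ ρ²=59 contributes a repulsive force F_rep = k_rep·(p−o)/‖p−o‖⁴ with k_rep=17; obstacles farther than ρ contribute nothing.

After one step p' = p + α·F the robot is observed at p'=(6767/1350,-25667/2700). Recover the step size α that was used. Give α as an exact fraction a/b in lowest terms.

F_att = 3/2·(g−p) = 3/2·(-16,4) = (-24.0000,6.0000)
o1: d²=144 > ρ²=59 → inactive
o2: d²=80 > ρ²=59 → inactive
o3: d²=45 ≤ ρ²=59; F_rep = 17·(6,-3)/45² = (0.0504,-0.0252)
o4: d²=625 > ρ²=59 → inactive
F = F_att + ΣF_rep = (-23.9496,5.9748)
Δp = p'−p = (-5.9874,1.4937); α = Δx/Fx = (-8083/1350) / (-16166/675) = 1/4
check: Δy/Fy = (4033/2700) / (4033/675) = 1/4 ✓

α = 1/4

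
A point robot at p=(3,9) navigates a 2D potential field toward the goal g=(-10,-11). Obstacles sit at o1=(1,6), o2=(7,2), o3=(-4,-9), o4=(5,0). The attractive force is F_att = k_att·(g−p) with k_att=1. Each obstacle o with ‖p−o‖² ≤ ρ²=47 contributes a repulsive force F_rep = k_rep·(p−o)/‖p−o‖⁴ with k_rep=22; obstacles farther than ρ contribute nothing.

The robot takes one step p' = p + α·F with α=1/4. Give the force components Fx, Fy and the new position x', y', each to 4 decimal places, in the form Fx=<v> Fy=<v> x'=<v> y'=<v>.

Fx=-12.7396 Fy=-19.6095 x'=-0.1849 y'=4.0976

F_att = 1·(g−p) = 1·(-13,-20) = (-13.0000,-20.0000)
o1: d²=13 ≤ ρ²=47; F_rep = 22·(2,3)/13² = (0.2604,0.3905)
o2: d²=65 > ρ²=47 → inactive
o3: d²=373 > ρ²=47 → inactive
o4: d²=85 > ρ²=47 → inactive
F = F_att + ΣF_rep = (-12.7396,-19.6095)
p' = p + 1/4·F = (-0.1849,4.0976)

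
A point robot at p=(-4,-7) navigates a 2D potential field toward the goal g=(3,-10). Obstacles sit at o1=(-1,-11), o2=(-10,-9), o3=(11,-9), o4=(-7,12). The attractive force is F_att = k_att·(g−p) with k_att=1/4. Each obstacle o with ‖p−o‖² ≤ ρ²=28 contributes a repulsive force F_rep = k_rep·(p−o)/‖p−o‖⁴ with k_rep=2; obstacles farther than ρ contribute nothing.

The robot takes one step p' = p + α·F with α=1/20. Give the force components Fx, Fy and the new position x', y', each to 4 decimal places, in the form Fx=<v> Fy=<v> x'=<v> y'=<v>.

Fx=1.7404 Fy=-0.7372 x'=-3.9130 y'=-7.0369

F_att = 1/4·(g−p) = 1/4·(7,-3) = (1.7500,-0.7500)
o1: d²=25 ≤ ρ²=28; F_rep = 2·(-3,4)/25² = (-0.0096,0.0128)
o2: d²=40 > ρ²=28 → inactive
o3: d²=229 > ρ²=28 → inactive
o4: d²=370 > ρ²=28 → inactive
F = F_att + ΣF_rep = (1.7404,-0.7372)
p' = p + 1/20·F = (-3.9130,-7.0369)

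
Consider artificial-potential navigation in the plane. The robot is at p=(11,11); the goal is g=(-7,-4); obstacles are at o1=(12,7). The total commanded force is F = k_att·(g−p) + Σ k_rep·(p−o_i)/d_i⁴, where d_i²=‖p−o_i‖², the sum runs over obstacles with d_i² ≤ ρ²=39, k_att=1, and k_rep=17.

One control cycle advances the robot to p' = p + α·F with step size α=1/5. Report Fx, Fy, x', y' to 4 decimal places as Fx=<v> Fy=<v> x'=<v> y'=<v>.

Fx=-18.0588 Fy=-14.7647 x'=7.3882 y'=8.0471

F_att = 1·(g−p) = 1·(-18,-15) = (-18.0000,-15.0000)
o1: d²=17 ≤ ρ²=39; F_rep = 17·(-1,4)/17² = (-0.0588,0.2353)
F = F_att + ΣF_rep = (-18.0588,-14.7647)
p' = p + 1/5·F = (7.3882,8.0471)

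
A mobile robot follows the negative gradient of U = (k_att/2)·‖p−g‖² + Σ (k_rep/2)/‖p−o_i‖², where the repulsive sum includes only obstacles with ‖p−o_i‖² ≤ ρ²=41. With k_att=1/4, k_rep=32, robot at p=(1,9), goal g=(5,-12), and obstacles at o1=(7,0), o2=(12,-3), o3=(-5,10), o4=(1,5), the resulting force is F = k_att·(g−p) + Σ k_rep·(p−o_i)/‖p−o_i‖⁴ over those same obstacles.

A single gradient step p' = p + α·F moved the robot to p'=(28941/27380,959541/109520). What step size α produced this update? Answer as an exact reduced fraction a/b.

F_att = 1/4·(g−p) = 1/4·(4,-21) = (1.0000,-5.2500)
o1: d²=117 > ρ²=41 → inactive
o2: d²=265 > ρ²=41 → inactive
o3: d²=37 ≤ ρ²=41; F_rep = 32·(6,-1)/37² = (0.1402,-0.0234)
o4: d²=16 ≤ ρ²=41; F_rep = 32·(0,4)/16² = (0.0000,0.5000)
F = F_att + ΣF_rep = (1.1402,-4.7734)
Δp = p'−p = (0.0570,-0.2387); α = Δx/Fx = (1561/27380) / (1561/1369) = 1/20
check: Δy/Fy = (-26139/109520) / (-26139/5476) = 1/20 ✓

α = 1/20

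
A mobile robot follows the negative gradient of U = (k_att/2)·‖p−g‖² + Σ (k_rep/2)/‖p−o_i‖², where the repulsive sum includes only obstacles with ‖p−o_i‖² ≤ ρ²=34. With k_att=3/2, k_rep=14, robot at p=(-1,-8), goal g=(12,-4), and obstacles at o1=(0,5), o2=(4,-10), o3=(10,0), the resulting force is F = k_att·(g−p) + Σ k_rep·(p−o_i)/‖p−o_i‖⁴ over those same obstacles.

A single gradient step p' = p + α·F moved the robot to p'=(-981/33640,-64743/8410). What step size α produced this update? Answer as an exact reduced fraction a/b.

F_att = 3/2·(g−p) = 3/2·(13,4) = (19.5000,6.0000)
o1: d²=170 > ρ²=34 → inactive
o2: d²=29 ≤ ρ²=34; F_rep = 14·(-5,2)/29² = (-0.0832,0.0333)
o3: d²=185 > ρ²=34 → inactive
F = F_att + ΣF_rep = (19.4168,6.0333)
Δp = p'−p = (0.9708,0.3017); α = Δx/Fx = (32659/33640) / (32659/1682) = 1/20
check: Δy/Fy = (2537/8410) / (5074/841) = 1/20 ✓

α = 1/20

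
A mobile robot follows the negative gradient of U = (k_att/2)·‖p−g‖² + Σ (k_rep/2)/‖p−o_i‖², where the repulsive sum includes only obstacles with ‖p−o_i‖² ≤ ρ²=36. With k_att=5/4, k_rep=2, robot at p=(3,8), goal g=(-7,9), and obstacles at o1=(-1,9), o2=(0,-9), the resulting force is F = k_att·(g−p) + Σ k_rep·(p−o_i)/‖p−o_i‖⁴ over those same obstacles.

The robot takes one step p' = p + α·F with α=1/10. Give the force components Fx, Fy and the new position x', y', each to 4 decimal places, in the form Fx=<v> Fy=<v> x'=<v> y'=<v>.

Fx=-12.4723 Fy=1.2431 x'=1.7528 y'=8.1243

F_att = 5/4·(g−p) = 5/4·(-10,1) = (-12.5000,1.2500)
o1: d²=17 ≤ ρ²=36; F_rep = 2·(4,-1)/17² = (0.0277,-0.0069)
o2: d²=298 > ρ²=36 → inactive
F = F_att + ΣF_rep = (-12.4723,1.2431)
p' = p + 1/10·F = (1.7528,8.1243)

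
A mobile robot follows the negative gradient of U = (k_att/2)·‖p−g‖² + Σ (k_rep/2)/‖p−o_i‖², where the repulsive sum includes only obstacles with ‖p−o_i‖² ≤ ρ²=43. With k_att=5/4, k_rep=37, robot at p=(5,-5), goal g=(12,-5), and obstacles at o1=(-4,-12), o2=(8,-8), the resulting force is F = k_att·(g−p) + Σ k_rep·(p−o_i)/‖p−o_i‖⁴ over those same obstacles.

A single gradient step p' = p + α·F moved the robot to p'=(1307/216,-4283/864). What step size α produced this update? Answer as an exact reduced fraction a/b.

α = 1/8

F_att = 5/4·(g−p) = 5/4·(7,0) = (8.7500,0.0000)
o1: d²=130 > ρ²=43 → inactive
o2: d²=18 ≤ ρ²=43; F_rep = 37·(-3,3)/18² = (-0.3426,0.3426)
F = F_att + ΣF_rep = (8.4074,0.3426)
Δp = p'−p = (1.0509,0.0428); α = Δx/Fx = (227/216) / (227/27) = 1/8
check: Δy/Fy = (37/864) / (37/108) = 1/8 ✓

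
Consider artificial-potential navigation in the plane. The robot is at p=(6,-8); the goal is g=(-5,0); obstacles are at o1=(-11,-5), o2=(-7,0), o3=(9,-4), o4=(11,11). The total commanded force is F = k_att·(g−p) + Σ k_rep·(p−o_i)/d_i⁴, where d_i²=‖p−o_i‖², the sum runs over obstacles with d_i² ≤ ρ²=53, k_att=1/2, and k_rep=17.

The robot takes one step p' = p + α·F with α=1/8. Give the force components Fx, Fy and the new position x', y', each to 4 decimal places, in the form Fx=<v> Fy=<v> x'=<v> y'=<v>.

F_att = 1/2·(g−p) = 1/2·(-11,8) = (-5.5000,4.0000)
o1: d²=298 > ρ²=53 → inactive
o2: d²=233 > ρ²=53 → inactive
o3: d²=25 ≤ ρ²=53; F_rep = 17·(-3,-4)/25² = (-0.0816,-0.1088)
o4: d²=386 > ρ²=53 → inactive
F = F_att + ΣF_rep = (-5.5816,3.8912)
p' = p + 1/8·F = (5.3023,-7.5136)

Fx=-5.5816 Fy=3.8912 x'=5.3023 y'=-7.5136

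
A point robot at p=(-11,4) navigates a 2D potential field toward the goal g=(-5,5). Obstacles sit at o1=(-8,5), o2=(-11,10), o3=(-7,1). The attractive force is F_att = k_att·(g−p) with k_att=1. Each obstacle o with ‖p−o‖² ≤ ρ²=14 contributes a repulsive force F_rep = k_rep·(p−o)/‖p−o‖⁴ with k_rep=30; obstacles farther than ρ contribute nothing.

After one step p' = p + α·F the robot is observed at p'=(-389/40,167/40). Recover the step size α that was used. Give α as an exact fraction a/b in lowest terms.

α = 1/4

F_att = 1·(g−p) = 1·(6,1) = (6.0000,1.0000)
o1: d²=10 ≤ ρ²=14; F_rep = 30·(-3,-1)/10² = (-0.9000,-0.3000)
o2: d²=36 > ρ²=14 → inactive
o3: d²=25 > ρ²=14 → inactive
F = F_att + ΣF_rep = (5.1000,0.7000)
Δp = p'−p = (1.2750,0.1750); α = Δx/Fx = (51/40) / (51/10) = 1/4
check: Δy/Fy = (7/40) / (7/10) = 1/4 ✓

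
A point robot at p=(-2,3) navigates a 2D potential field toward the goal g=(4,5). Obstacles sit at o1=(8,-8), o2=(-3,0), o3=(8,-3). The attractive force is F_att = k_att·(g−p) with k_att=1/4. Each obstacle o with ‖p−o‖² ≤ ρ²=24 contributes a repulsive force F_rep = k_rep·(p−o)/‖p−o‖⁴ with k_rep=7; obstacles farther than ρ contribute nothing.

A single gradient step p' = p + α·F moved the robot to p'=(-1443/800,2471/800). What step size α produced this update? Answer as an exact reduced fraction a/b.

α = 1/8

F_att = 1/4·(g−p) = 1/4·(6,2) = (1.5000,0.5000)
o1: d²=221 > ρ²=24 → inactive
o2: d²=10 ≤ ρ²=24; F_rep = 7·(1,3)/10² = (0.0700,0.2100)
o3: d²=136 > ρ²=24 → inactive
F = F_att + ΣF_rep = (1.5700,0.7100)
Δp = p'−p = (0.1963,0.0887); α = Δx/Fx = (157/800) / (157/100) = 1/8
check: Δy/Fy = (71/800) / (71/100) = 1/8 ✓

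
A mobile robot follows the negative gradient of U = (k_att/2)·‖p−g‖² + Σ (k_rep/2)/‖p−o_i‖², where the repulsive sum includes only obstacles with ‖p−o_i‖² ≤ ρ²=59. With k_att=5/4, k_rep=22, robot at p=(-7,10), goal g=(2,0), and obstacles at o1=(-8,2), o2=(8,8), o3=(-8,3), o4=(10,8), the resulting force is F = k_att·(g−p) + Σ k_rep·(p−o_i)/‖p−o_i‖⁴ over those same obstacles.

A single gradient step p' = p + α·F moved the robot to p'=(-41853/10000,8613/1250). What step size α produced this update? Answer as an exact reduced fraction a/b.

F_att = 5/4·(g−p) = 5/4·(9,-10) = (11.2500,-12.5000)
o1: d²=65 > ρ²=59 → inactive
o2: d²=229 > ρ²=59 → inactive
o3: d²=50 ≤ ρ²=59; F_rep = 22·(1,7)/50² = (0.0088,0.0616)
o4: d²=293 > ρ²=59 → inactive
F = F_att + ΣF_rep = (11.2588,-12.4384)
Δp = p'−p = (2.8147,-3.1096); α = Δx/Fx = (28147/10000) / (28147/2500) = 1/4
check: Δy/Fy = (-3887/1250) / (-7774/625) = 1/4 ✓

α = 1/4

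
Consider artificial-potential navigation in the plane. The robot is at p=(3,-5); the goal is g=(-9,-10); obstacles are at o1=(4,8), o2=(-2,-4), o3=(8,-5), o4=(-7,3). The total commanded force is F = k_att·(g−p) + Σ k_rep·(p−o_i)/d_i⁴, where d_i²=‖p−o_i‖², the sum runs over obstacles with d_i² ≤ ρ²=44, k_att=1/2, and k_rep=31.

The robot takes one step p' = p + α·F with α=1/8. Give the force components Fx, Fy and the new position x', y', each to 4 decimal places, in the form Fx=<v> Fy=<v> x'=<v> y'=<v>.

F_att = 1/2·(g−p) = 1/2·(-12,-5) = (-6.0000,-2.5000)
o1: d²=170 > ρ²=44 → inactive
o2: d²=26 ≤ ρ²=44; F_rep = 31·(5,-1)/26² = (0.2293,-0.0459)
o3: d²=25 ≤ ρ²=44; F_rep = 31·(-5,0)/25² = (-0.2480,0.0000)
o4: d²=164 > ρ²=44 → inactive
F = F_att + ΣF_rep = (-6.0187,-2.5459)
p' = p + 1/8·F = (2.2477,-5.3182)

Fx=-6.0187 Fy=-2.5459 x'=2.2477 y'=-5.3182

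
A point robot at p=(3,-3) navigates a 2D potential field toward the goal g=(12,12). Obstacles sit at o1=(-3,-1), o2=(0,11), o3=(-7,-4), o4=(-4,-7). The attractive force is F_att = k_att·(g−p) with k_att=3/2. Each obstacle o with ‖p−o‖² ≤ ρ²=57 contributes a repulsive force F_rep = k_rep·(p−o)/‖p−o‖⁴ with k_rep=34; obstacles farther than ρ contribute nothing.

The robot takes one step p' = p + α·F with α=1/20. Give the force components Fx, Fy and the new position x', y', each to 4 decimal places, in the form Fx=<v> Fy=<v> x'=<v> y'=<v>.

Fx=13.6275 Fy=22.4575 x'=3.6814 y'=-1.8771

F_att = 3/2·(g−p) = 3/2·(9,15) = (13.5000,22.5000)
o1: d²=40 ≤ ρ²=57; F_rep = 34·(6,-2)/40² = (0.1275,-0.0425)
o2: d²=205 > ρ²=57 → inactive
o3: d²=101 > ρ²=57 → inactive
o4: d²=65 > ρ²=57 → inactive
F = F_att + ΣF_rep = (13.6275,22.4575)
p' = p + 1/20·F = (3.6814,-1.8771)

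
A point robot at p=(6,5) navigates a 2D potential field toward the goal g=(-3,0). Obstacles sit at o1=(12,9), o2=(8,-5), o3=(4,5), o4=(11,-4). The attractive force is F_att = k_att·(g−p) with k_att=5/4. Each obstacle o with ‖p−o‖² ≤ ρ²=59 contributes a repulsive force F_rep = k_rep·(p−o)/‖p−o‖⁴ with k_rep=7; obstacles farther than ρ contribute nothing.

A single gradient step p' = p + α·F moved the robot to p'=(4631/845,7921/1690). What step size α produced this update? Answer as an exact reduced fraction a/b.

α = 1/20

F_att = 5/4·(g−p) = 5/4·(-9,-5) = (-11.2500,-6.2500)
o1: d²=52 ≤ ρ²=59; F_rep = 7·(-6,-4)/52² = (-0.0155,-0.0104)
o2: d²=104 > ρ²=59 → inactive
o3: d²=4 ≤ ρ²=59; F_rep = 7·(2,0)/4² = (0.8750,0.0000)
o4: d²=106 > ρ²=59 → inactive
F = F_att + ΣF_rep = (-10.3905,-6.2604)
Δp = p'−p = (-0.5195,-0.3130); α = Δx/Fx = (-439/845) / (-1756/169) = 1/20
check: Δy/Fy = (-529/1690) / (-1058/169) = 1/20 ✓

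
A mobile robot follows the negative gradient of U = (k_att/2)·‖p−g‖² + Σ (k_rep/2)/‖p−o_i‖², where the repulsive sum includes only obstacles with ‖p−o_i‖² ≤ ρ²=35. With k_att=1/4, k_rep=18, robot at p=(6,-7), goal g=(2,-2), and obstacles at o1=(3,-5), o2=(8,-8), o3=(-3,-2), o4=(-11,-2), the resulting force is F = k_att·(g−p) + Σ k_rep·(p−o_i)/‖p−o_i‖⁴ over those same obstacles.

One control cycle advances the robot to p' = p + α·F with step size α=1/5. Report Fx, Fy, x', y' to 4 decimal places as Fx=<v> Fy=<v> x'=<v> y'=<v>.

F_att = 1/4·(g−p) = 1/4·(-4,5) = (-1.0000,1.2500)
o1: d²=13 ≤ ρ²=35; F_rep = 18·(3,-2)/13² = (0.3195,-0.2130)
o2: d²=5 ≤ ρ²=35; F_rep = 18·(-2,1)/5² = (-1.4400,0.7200)
o3: d²=106 > ρ²=35 → inactive
o4: d²=314 > ρ²=35 → inactive
F = F_att + ΣF_rep = (-2.1205,1.7570)
p' = p + 1/5·F = (5.5759,-6.6486)

Fx=-2.1205 Fy=1.7570 x'=5.5759 y'=-6.6486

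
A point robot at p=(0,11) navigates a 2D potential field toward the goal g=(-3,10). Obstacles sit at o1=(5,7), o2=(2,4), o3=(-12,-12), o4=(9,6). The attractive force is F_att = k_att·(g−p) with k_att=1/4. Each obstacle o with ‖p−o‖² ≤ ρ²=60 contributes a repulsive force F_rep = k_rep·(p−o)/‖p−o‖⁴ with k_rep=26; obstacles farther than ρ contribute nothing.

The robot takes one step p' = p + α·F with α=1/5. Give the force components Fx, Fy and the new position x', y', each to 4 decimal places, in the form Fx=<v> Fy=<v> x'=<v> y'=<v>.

F_att = 1/4·(g−p) = 1/4·(-3,-1) = (-0.7500,-0.2500)
o1: d²=41 ≤ ρ²=60; F_rep = 26·(-5,4)/41² = (-0.0773,0.0619)
o2: d²=53 ≤ ρ²=60; F_rep = 26·(-2,7)/53² = (-0.0185,0.0648)
o3: d²=673 > ρ²=60 → inactive
o4: d²=106 > ρ²=60 → inactive
F = F_att + ΣF_rep = (-0.8458,-0.1233)
p' = p + 1/5·F = (-0.1692,10.9753)

Fx=-0.8458 Fy=-0.1233 x'=-0.1692 y'=10.9753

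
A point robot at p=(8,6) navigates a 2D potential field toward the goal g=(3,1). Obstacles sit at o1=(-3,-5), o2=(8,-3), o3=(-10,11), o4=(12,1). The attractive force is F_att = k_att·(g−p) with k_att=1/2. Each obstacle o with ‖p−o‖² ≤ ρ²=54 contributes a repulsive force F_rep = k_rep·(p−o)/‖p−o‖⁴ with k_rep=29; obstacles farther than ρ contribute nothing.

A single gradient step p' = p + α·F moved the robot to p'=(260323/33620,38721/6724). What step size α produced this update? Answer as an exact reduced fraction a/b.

α = 1/10

F_att = 1/2·(g−p) = 1/2·(-5,-5) = (-2.5000,-2.5000)
o1: d²=242 > ρ²=54 → inactive
o2: d²=81 > ρ²=54 → inactive
o3: d²=349 > ρ²=54 → inactive
o4: d²=41 ≤ ρ²=54; F_rep = 29·(-4,5)/41² = (-0.0690,0.0863)
F = F_att + ΣF_rep = (-2.5690,-2.4137)
Δp = p'−p = (-0.2569,-0.2414); α = Δx/Fx = (-8637/33620) / (-8637/3362) = 1/10
check: Δy/Fy = (-1623/6724) / (-8115/3362) = 1/10 ✓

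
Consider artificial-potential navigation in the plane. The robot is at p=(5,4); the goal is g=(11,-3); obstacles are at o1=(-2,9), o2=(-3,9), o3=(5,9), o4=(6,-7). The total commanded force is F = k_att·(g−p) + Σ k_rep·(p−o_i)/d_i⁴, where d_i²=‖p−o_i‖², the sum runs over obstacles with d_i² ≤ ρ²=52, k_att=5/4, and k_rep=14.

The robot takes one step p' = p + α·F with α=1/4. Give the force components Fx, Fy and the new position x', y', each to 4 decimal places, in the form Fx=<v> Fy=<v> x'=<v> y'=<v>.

Fx=7.5000 Fy=-8.8620 x'=6.8750 y'=1.7845

F_att = 5/4·(g−p) = 5/4·(6,-7) = (7.5000,-8.7500)
o1: d²=74 > ρ²=52 → inactive
o2: d²=89 > ρ²=52 → inactive
o3: d²=25 ≤ ρ²=52; F_rep = 14·(0,-5)/25² = (0.0000,-0.1120)
o4: d²=122 > ρ²=52 → inactive
F = F_att + ΣF_rep = (7.5000,-8.8620)
p' = p + 1/4·F = (6.8750,1.7845)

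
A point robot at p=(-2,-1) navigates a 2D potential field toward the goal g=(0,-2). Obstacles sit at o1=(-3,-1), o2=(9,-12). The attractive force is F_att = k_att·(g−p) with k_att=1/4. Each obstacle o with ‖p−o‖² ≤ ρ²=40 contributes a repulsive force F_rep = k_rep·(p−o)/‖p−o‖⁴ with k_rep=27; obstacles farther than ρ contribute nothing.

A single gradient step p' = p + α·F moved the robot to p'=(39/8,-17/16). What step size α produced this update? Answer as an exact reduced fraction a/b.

α = 1/4

F_att = 1/4·(g−p) = 1/4·(2,-1) = (0.5000,-0.2500)
o1: d²=1 ≤ ρ²=40; F_rep = 27·(1,0)/1² = (27.0000,0.0000)
o2: d²=242 > ρ²=40 → inactive
F = F_att + ΣF_rep = (27.5000,-0.2500)
Δp = p'−p = (6.8750,-0.0625); α = Δx/Fx = (55/8) / (55/2) = 1/4
check: Δy/Fy = (-1/16) / (-1/4) = 1/4 ✓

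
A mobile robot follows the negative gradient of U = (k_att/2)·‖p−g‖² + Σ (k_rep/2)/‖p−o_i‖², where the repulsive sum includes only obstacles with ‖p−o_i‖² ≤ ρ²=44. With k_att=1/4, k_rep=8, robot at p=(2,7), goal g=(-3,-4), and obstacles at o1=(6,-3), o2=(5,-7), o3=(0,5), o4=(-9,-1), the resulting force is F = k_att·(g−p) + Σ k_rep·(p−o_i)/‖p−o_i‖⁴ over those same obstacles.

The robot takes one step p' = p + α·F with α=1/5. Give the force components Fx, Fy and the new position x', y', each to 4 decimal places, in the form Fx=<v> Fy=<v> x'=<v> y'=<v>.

F_att = 1/4·(g−p) = 1/4·(-5,-11) = (-1.2500,-2.7500)
o1: d²=116 > ρ²=44 → inactive
o2: d²=205 > ρ²=44 → inactive
o3: d²=8 ≤ ρ²=44; F_rep = 8·(2,2)/8² = (0.2500,0.2500)
o4: d²=185 > ρ²=44 → inactive
F = F_att + ΣF_rep = (-1.0000,-2.5000)
p' = p + 1/5·F = (1.8000,6.5000)

Fx=-1.0000 Fy=-2.5000 x'=1.8000 y'=6.5000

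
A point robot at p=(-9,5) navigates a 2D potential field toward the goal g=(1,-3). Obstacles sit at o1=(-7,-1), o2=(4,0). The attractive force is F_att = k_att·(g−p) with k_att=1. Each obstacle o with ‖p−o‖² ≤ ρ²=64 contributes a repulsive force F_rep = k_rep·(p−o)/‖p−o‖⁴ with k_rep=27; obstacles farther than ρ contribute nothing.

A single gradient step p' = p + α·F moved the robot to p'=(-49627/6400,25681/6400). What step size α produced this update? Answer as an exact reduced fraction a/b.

F_att = 1·(g−p) = 1·(10,-8) = (10.0000,-8.0000)
o1: d²=40 ≤ ρ²=64; F_rep = 27·(-2,6)/40² = (-0.0338,0.1013)
o2: d²=194 > ρ²=64 → inactive
F = F_att + ΣF_rep = (9.9663,-7.8987)
Δp = p'−p = (1.2458,-0.9873); α = Δx/Fx = (7973/6400) / (7973/800) = 1/8
check: Δy/Fy = (-6319/6400) / (-6319/800) = 1/8 ✓

α = 1/8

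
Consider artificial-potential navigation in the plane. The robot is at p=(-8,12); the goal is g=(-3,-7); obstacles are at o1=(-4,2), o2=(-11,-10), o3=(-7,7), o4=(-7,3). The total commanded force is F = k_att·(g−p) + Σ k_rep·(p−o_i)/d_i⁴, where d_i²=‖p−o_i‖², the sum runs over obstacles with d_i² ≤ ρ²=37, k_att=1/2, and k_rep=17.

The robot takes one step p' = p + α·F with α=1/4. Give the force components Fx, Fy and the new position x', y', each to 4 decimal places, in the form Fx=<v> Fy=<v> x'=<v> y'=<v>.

F_att = 1/2·(g−p) = 1/2·(5,-19) = (2.5000,-9.5000)
o1: d²=116 > ρ²=37 → inactive
o2: d²=493 > ρ²=37 → inactive
o3: d²=26 ≤ ρ²=37; F_rep = 17·(-1,5)/26² = (-0.0251,0.1257)
o4: d²=82 > ρ²=37 → inactive
F = F_att + ΣF_rep = (2.4749,-9.3743)
p' = p + 1/4·F = (-7.3813,9.6564)

Fx=2.4749 Fy=-9.3743 x'=-7.3813 y'=9.6564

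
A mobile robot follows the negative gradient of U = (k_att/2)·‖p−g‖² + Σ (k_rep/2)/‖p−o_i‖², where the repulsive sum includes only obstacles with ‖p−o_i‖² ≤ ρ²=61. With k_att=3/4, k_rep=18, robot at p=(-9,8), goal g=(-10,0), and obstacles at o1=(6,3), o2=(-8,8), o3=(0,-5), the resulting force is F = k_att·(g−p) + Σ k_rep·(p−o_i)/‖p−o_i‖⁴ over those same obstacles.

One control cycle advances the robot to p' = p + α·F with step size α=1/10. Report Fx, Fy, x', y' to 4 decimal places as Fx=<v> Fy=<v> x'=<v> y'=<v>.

Fx=-18.7500 Fy=-6.0000 x'=-10.8750 y'=7.4000

F_att = 3/4·(g−p) = 3/4·(-1,-8) = (-0.7500,-6.0000)
o1: d²=250 > ρ²=61 → inactive
o2: d²=1 ≤ ρ²=61; F_rep = 18·(-1,0)/1² = (-18.0000,0.0000)
o3: d²=250 > ρ²=61 → inactive
F = F_att + ΣF_rep = (-18.7500,-6.0000)
p' = p + 1/10·F = (-10.8750,7.4000)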